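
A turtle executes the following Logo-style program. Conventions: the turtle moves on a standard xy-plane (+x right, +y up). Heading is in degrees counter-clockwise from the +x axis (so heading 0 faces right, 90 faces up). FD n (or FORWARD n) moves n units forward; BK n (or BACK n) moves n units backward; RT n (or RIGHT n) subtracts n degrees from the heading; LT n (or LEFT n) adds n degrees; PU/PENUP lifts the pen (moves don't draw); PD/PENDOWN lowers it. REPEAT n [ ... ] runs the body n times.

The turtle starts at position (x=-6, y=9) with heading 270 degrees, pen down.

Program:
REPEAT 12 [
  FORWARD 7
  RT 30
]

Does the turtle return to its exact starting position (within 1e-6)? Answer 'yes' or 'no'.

Answer: yes

Derivation:
Executing turtle program step by step:
Start: pos=(-6,9), heading=270, pen down
REPEAT 12 [
  -- iteration 1/12 --
  FD 7: (-6,9) -> (-6,2) [heading=270, draw]
  RT 30: heading 270 -> 240
  -- iteration 2/12 --
  FD 7: (-6,2) -> (-9.5,-4.062) [heading=240, draw]
  RT 30: heading 240 -> 210
  -- iteration 3/12 --
  FD 7: (-9.5,-4.062) -> (-15.562,-7.562) [heading=210, draw]
  RT 30: heading 210 -> 180
  -- iteration 4/12 --
  FD 7: (-15.562,-7.562) -> (-22.562,-7.562) [heading=180, draw]
  RT 30: heading 180 -> 150
  -- iteration 5/12 --
  FD 7: (-22.562,-7.562) -> (-28.624,-4.062) [heading=150, draw]
  RT 30: heading 150 -> 120
  -- iteration 6/12 --
  FD 7: (-28.624,-4.062) -> (-32.124,2) [heading=120, draw]
  RT 30: heading 120 -> 90
  -- iteration 7/12 --
  FD 7: (-32.124,2) -> (-32.124,9) [heading=90, draw]
  RT 30: heading 90 -> 60
  -- iteration 8/12 --
  FD 7: (-32.124,9) -> (-28.624,15.062) [heading=60, draw]
  RT 30: heading 60 -> 30
  -- iteration 9/12 --
  FD 7: (-28.624,15.062) -> (-22.562,18.562) [heading=30, draw]
  RT 30: heading 30 -> 0
  -- iteration 10/12 --
  FD 7: (-22.562,18.562) -> (-15.562,18.562) [heading=0, draw]
  RT 30: heading 0 -> 330
  -- iteration 11/12 --
  FD 7: (-15.562,18.562) -> (-9.5,15.062) [heading=330, draw]
  RT 30: heading 330 -> 300
  -- iteration 12/12 --
  FD 7: (-9.5,15.062) -> (-6,9) [heading=300, draw]
  RT 30: heading 300 -> 270
]
Final: pos=(-6,9), heading=270, 12 segment(s) drawn

Start position: (-6, 9)
Final position: (-6, 9)
Distance = 0; < 1e-6 -> CLOSED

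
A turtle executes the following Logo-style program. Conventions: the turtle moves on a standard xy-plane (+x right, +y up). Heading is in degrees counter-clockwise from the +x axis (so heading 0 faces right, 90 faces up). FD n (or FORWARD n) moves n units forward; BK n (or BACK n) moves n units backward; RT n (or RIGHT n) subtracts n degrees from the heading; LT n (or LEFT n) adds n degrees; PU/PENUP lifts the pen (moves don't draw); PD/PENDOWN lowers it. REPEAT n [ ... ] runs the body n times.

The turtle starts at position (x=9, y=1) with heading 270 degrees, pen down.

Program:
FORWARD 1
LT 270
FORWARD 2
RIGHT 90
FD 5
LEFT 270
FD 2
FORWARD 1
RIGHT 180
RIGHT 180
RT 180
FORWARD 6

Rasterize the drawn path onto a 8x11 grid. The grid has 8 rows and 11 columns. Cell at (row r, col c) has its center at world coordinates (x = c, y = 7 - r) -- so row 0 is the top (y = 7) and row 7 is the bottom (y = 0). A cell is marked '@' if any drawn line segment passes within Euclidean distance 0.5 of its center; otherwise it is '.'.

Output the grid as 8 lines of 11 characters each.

Answer: ...........
...........
....@@@@@@@
.......@...
.......@...
.......@...
.......@.@.
.......@@@.

Derivation:
Segment 0: (9,1) -> (9,0)
Segment 1: (9,0) -> (7,0)
Segment 2: (7,0) -> (7,5)
Segment 3: (7,5) -> (9,5)
Segment 4: (9,5) -> (10,5)
Segment 5: (10,5) -> (4,5)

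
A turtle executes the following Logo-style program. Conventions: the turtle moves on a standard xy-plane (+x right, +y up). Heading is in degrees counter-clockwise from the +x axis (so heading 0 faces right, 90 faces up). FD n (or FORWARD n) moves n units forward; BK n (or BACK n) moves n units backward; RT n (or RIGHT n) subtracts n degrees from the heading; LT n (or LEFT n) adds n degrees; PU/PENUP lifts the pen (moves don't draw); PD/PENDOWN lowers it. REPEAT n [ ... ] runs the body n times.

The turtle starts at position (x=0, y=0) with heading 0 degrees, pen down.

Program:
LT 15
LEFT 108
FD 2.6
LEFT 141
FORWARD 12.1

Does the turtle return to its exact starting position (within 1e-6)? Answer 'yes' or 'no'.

Answer: no

Derivation:
Executing turtle program step by step:
Start: pos=(0,0), heading=0, pen down
LT 15: heading 0 -> 15
LT 108: heading 15 -> 123
FD 2.6: (0,0) -> (-1.416,2.181) [heading=123, draw]
LT 141: heading 123 -> 264
FD 12.1: (-1.416,2.181) -> (-2.681,-9.853) [heading=264, draw]
Final: pos=(-2.681,-9.853), heading=264, 2 segment(s) drawn

Start position: (0, 0)
Final position: (-2.681, -9.853)
Distance = 10.211; >= 1e-6 -> NOT closed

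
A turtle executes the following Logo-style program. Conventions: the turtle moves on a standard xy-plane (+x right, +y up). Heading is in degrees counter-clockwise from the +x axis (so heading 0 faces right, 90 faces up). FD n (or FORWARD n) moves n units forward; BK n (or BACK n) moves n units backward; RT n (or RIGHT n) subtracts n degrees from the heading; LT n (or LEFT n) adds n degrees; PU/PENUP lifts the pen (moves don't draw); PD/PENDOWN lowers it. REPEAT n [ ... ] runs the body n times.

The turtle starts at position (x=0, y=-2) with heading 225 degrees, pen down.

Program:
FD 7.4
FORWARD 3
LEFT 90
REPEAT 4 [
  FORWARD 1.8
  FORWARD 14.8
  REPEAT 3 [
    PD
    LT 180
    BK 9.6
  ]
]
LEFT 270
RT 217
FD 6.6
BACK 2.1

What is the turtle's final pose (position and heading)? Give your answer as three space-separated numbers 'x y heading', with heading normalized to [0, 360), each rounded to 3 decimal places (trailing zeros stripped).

Executing turtle program step by step:
Start: pos=(0,-2), heading=225, pen down
FD 7.4: (0,-2) -> (-5.233,-7.233) [heading=225, draw]
FD 3: (-5.233,-7.233) -> (-7.354,-9.354) [heading=225, draw]
LT 90: heading 225 -> 315
REPEAT 4 [
  -- iteration 1/4 --
  FD 1.8: (-7.354,-9.354) -> (-6.081,-10.627) [heading=315, draw]
  FD 14.8: (-6.081,-10.627) -> (4.384,-21.092) [heading=315, draw]
  REPEAT 3 [
    -- iteration 1/3 --
    PD: pen down
    LT 180: heading 315 -> 135
    BK 9.6: (4.384,-21.092) -> (11.172,-27.88) [heading=135, draw]
    -- iteration 2/3 --
    PD: pen down
    LT 180: heading 135 -> 315
    BK 9.6: (11.172,-27.88) -> (4.384,-21.092) [heading=315, draw]
    -- iteration 3/3 --
    PD: pen down
    LT 180: heading 315 -> 135
    BK 9.6: (4.384,-21.092) -> (11.172,-27.88) [heading=135, draw]
  ]
  -- iteration 2/4 --
  FD 1.8: (11.172,-27.88) -> (9.899,-26.607) [heading=135, draw]
  FD 14.8: (9.899,-26.607) -> (-0.566,-16.142) [heading=135, draw]
  REPEAT 3 [
    -- iteration 1/3 --
    PD: pen down
    LT 180: heading 135 -> 315
    BK 9.6: (-0.566,-16.142) -> (-7.354,-9.354) [heading=315, draw]
    -- iteration 2/3 --
    PD: pen down
    LT 180: heading 315 -> 135
    BK 9.6: (-7.354,-9.354) -> (-0.566,-16.142) [heading=135, draw]
    -- iteration 3/3 --
    PD: pen down
    LT 180: heading 135 -> 315
    BK 9.6: (-0.566,-16.142) -> (-7.354,-9.354) [heading=315, draw]
  ]
  -- iteration 3/4 --
  FD 1.8: (-7.354,-9.354) -> (-6.081,-10.627) [heading=315, draw]
  FD 14.8: (-6.081,-10.627) -> (4.384,-21.092) [heading=315, draw]
  REPEAT 3 [
    -- iteration 1/3 --
    PD: pen down
    LT 180: heading 315 -> 135
    BK 9.6: (4.384,-21.092) -> (11.172,-27.88) [heading=135, draw]
    -- iteration 2/3 --
    PD: pen down
    LT 180: heading 135 -> 315
    BK 9.6: (11.172,-27.88) -> (4.384,-21.092) [heading=315, draw]
    -- iteration 3/3 --
    PD: pen down
    LT 180: heading 315 -> 135
    BK 9.6: (4.384,-21.092) -> (11.172,-27.88) [heading=135, draw]
  ]
  -- iteration 4/4 --
  FD 1.8: (11.172,-27.88) -> (9.899,-26.607) [heading=135, draw]
  FD 14.8: (9.899,-26.607) -> (-0.566,-16.142) [heading=135, draw]
  REPEAT 3 [
    -- iteration 1/3 --
    PD: pen down
    LT 180: heading 135 -> 315
    BK 9.6: (-0.566,-16.142) -> (-7.354,-9.354) [heading=315, draw]
    -- iteration 2/3 --
    PD: pen down
    LT 180: heading 315 -> 135
    BK 9.6: (-7.354,-9.354) -> (-0.566,-16.142) [heading=135, draw]
    -- iteration 3/3 --
    PD: pen down
    LT 180: heading 135 -> 315
    BK 9.6: (-0.566,-16.142) -> (-7.354,-9.354) [heading=315, draw]
  ]
]
LT 270: heading 315 -> 225
RT 217: heading 225 -> 8
FD 6.6: (-7.354,-9.354) -> (-0.818,-8.435) [heading=8, draw]
BK 2.1: (-0.818,-8.435) -> (-2.898,-8.728) [heading=8, draw]
Final: pos=(-2.898,-8.728), heading=8, 24 segment(s) drawn

Answer: -2.898 -8.728 8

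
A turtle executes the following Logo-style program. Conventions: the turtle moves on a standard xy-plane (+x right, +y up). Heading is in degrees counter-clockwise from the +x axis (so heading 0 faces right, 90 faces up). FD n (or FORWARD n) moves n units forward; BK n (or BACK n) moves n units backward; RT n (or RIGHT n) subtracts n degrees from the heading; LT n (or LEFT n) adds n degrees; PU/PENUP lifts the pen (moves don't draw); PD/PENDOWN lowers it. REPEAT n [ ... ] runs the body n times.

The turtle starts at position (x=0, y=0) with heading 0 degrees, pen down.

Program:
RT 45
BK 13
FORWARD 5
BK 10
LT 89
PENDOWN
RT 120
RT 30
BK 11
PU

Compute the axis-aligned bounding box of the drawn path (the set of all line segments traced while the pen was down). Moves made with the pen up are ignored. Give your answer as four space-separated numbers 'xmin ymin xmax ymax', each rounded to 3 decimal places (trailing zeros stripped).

Executing turtle program step by step:
Start: pos=(0,0), heading=0, pen down
RT 45: heading 0 -> 315
BK 13: (0,0) -> (-9.192,9.192) [heading=315, draw]
FD 5: (-9.192,9.192) -> (-5.657,5.657) [heading=315, draw]
BK 10: (-5.657,5.657) -> (-12.728,12.728) [heading=315, draw]
LT 89: heading 315 -> 44
PD: pen down
RT 120: heading 44 -> 284
RT 30: heading 284 -> 254
BK 11: (-12.728,12.728) -> (-9.696,23.302) [heading=254, draw]
PU: pen up
Final: pos=(-9.696,23.302), heading=254, 4 segment(s) drawn

Segment endpoints: x in {-12.728, -9.696, -9.192, -5.657, 0}, y in {0, 5.657, 9.192, 12.728, 23.302}
xmin=-12.728, ymin=0, xmax=0, ymax=23.302

Answer: -12.728 0 0 23.302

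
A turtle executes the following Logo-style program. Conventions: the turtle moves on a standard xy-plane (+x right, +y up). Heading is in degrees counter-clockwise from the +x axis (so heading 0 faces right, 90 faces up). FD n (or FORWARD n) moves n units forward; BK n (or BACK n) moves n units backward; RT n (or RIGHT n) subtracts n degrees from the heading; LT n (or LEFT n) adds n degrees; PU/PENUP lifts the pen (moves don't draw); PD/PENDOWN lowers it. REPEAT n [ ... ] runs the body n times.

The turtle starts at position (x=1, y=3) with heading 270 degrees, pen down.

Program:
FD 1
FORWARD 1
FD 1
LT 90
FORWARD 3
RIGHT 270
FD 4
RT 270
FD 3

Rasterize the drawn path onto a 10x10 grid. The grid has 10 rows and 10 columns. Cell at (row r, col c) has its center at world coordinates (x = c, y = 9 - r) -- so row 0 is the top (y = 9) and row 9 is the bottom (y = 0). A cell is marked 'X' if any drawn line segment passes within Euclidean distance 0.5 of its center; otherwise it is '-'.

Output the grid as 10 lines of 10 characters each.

Answer: ----------
----------
----------
----------
----------
-XXXX-----
-X--X-----
-X--X-----
-X--X-----
-XXXX-----

Derivation:
Segment 0: (1,3) -> (1,2)
Segment 1: (1,2) -> (1,1)
Segment 2: (1,1) -> (1,0)
Segment 3: (1,0) -> (4,-0)
Segment 4: (4,-0) -> (4,4)
Segment 5: (4,4) -> (1,4)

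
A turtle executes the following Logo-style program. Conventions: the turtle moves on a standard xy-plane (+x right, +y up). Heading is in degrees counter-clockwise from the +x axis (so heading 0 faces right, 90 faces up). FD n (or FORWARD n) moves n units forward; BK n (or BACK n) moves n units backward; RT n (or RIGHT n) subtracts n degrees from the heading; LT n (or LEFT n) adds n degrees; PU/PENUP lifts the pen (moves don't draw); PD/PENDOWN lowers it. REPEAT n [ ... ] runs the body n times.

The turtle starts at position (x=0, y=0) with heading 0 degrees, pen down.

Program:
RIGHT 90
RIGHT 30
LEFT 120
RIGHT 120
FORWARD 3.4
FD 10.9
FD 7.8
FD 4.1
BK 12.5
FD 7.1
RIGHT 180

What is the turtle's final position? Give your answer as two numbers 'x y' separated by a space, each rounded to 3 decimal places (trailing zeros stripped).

Answer: -10.4 -18.013

Derivation:
Executing turtle program step by step:
Start: pos=(0,0), heading=0, pen down
RT 90: heading 0 -> 270
RT 30: heading 270 -> 240
LT 120: heading 240 -> 0
RT 120: heading 0 -> 240
FD 3.4: (0,0) -> (-1.7,-2.944) [heading=240, draw]
FD 10.9: (-1.7,-2.944) -> (-7.15,-12.384) [heading=240, draw]
FD 7.8: (-7.15,-12.384) -> (-11.05,-19.139) [heading=240, draw]
FD 4.1: (-11.05,-19.139) -> (-13.1,-22.69) [heading=240, draw]
BK 12.5: (-13.1,-22.69) -> (-6.85,-11.865) [heading=240, draw]
FD 7.1: (-6.85,-11.865) -> (-10.4,-18.013) [heading=240, draw]
RT 180: heading 240 -> 60
Final: pos=(-10.4,-18.013), heading=60, 6 segment(s) drawn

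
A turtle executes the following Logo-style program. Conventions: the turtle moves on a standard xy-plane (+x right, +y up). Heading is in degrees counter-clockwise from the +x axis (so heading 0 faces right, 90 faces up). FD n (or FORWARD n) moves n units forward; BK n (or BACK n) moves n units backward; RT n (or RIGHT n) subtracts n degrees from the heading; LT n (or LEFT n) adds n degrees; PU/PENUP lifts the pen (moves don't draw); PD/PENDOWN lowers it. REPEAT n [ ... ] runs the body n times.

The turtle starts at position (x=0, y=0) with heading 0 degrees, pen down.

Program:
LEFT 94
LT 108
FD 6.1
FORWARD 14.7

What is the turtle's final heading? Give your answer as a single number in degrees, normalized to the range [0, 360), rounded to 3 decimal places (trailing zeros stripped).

Answer: 202

Derivation:
Executing turtle program step by step:
Start: pos=(0,0), heading=0, pen down
LT 94: heading 0 -> 94
LT 108: heading 94 -> 202
FD 6.1: (0,0) -> (-5.656,-2.285) [heading=202, draw]
FD 14.7: (-5.656,-2.285) -> (-19.285,-7.792) [heading=202, draw]
Final: pos=(-19.285,-7.792), heading=202, 2 segment(s) drawn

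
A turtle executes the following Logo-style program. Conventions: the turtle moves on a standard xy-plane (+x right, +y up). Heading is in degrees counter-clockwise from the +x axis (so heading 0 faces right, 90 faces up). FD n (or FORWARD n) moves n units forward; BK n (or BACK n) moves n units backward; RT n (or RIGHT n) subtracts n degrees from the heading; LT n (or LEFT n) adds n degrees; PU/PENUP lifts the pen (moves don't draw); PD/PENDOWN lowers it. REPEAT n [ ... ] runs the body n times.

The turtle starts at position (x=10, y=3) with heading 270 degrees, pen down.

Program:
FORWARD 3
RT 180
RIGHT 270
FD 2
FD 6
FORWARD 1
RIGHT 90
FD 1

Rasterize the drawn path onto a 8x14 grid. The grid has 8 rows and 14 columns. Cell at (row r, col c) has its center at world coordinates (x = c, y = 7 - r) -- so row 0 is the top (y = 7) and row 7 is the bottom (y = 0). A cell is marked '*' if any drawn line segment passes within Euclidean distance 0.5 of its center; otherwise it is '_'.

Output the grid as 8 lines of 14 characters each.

Answer: ______________
______________
______________
______________
__________*___
__________*___
_*________*___
_**********___

Derivation:
Segment 0: (10,3) -> (10,0)
Segment 1: (10,0) -> (8,-0)
Segment 2: (8,-0) -> (2,-0)
Segment 3: (2,-0) -> (1,-0)
Segment 4: (1,-0) -> (1,1)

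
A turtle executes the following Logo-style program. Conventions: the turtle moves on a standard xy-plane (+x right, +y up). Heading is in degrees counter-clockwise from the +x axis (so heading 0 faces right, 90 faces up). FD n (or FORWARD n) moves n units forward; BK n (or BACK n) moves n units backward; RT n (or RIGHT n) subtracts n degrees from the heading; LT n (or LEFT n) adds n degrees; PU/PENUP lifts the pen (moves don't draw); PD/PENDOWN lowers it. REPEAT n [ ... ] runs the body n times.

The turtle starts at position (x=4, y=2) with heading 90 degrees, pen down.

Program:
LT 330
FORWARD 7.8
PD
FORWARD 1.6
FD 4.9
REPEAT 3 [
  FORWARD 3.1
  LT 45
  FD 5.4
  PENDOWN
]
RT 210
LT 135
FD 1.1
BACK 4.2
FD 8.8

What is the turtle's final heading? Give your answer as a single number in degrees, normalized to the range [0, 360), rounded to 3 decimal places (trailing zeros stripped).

Answer: 120

Derivation:
Executing turtle program step by step:
Start: pos=(4,2), heading=90, pen down
LT 330: heading 90 -> 60
FD 7.8: (4,2) -> (7.9,8.755) [heading=60, draw]
PD: pen down
FD 1.6: (7.9,8.755) -> (8.7,10.141) [heading=60, draw]
FD 4.9: (8.7,10.141) -> (11.15,14.384) [heading=60, draw]
REPEAT 3 [
  -- iteration 1/3 --
  FD 3.1: (11.15,14.384) -> (12.7,17.069) [heading=60, draw]
  LT 45: heading 60 -> 105
  FD 5.4: (12.7,17.069) -> (11.302,22.285) [heading=105, draw]
  PD: pen down
  -- iteration 2/3 --
  FD 3.1: (11.302,22.285) -> (10.5,25.279) [heading=105, draw]
  LT 45: heading 105 -> 150
  FD 5.4: (10.5,25.279) -> (5.824,27.979) [heading=150, draw]
  PD: pen down
  -- iteration 3/3 --
  FD 3.1: (5.824,27.979) -> (3.139,29.529) [heading=150, draw]
  LT 45: heading 150 -> 195
  FD 5.4: (3.139,29.529) -> (-2.077,28.132) [heading=195, draw]
  PD: pen down
]
RT 210: heading 195 -> 345
LT 135: heading 345 -> 120
FD 1.1: (-2.077,28.132) -> (-2.627,29.084) [heading=120, draw]
BK 4.2: (-2.627,29.084) -> (-0.527,25.447) [heading=120, draw]
FD 8.8: (-0.527,25.447) -> (-4.927,33.068) [heading=120, draw]
Final: pos=(-4.927,33.068), heading=120, 12 segment(s) drawn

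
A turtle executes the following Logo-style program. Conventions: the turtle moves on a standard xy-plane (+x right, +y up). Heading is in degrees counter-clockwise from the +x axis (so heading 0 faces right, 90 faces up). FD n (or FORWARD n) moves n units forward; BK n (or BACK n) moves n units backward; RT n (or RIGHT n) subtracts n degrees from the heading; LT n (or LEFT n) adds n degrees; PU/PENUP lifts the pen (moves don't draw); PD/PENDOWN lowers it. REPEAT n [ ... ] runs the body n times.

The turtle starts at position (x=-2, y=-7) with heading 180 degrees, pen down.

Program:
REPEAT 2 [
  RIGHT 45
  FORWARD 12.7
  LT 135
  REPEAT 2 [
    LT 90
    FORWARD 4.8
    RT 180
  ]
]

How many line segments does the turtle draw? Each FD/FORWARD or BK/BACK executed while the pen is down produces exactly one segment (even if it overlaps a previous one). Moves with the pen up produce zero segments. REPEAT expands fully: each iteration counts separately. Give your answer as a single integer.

Answer: 6

Derivation:
Executing turtle program step by step:
Start: pos=(-2,-7), heading=180, pen down
REPEAT 2 [
  -- iteration 1/2 --
  RT 45: heading 180 -> 135
  FD 12.7: (-2,-7) -> (-10.98,1.98) [heading=135, draw]
  LT 135: heading 135 -> 270
  REPEAT 2 [
    -- iteration 1/2 --
    LT 90: heading 270 -> 0
    FD 4.8: (-10.98,1.98) -> (-6.18,1.98) [heading=0, draw]
    RT 180: heading 0 -> 180
    -- iteration 2/2 --
    LT 90: heading 180 -> 270
    FD 4.8: (-6.18,1.98) -> (-6.18,-2.82) [heading=270, draw]
    RT 180: heading 270 -> 90
  ]
  -- iteration 2/2 --
  RT 45: heading 90 -> 45
  FD 12.7: (-6.18,-2.82) -> (2.8,6.161) [heading=45, draw]
  LT 135: heading 45 -> 180
  REPEAT 2 [
    -- iteration 1/2 --
    LT 90: heading 180 -> 270
    FD 4.8: (2.8,6.161) -> (2.8,1.361) [heading=270, draw]
    RT 180: heading 270 -> 90
    -- iteration 2/2 --
    LT 90: heading 90 -> 180
    FD 4.8: (2.8,1.361) -> (-2,1.361) [heading=180, draw]
    RT 180: heading 180 -> 0
  ]
]
Final: pos=(-2,1.361), heading=0, 6 segment(s) drawn
Segments drawn: 6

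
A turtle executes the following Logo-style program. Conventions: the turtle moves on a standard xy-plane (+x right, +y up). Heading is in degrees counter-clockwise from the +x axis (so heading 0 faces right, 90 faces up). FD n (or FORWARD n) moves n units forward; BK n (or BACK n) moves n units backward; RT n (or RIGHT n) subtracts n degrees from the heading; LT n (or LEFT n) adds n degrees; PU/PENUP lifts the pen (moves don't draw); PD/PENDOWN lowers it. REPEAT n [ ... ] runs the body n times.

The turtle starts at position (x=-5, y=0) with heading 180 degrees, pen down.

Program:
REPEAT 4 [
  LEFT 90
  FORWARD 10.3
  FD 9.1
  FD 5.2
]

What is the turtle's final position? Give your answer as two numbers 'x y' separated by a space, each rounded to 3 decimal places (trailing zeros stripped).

Answer: -5 0

Derivation:
Executing turtle program step by step:
Start: pos=(-5,0), heading=180, pen down
REPEAT 4 [
  -- iteration 1/4 --
  LT 90: heading 180 -> 270
  FD 10.3: (-5,0) -> (-5,-10.3) [heading=270, draw]
  FD 9.1: (-5,-10.3) -> (-5,-19.4) [heading=270, draw]
  FD 5.2: (-5,-19.4) -> (-5,-24.6) [heading=270, draw]
  -- iteration 2/4 --
  LT 90: heading 270 -> 0
  FD 10.3: (-5,-24.6) -> (5.3,-24.6) [heading=0, draw]
  FD 9.1: (5.3,-24.6) -> (14.4,-24.6) [heading=0, draw]
  FD 5.2: (14.4,-24.6) -> (19.6,-24.6) [heading=0, draw]
  -- iteration 3/4 --
  LT 90: heading 0 -> 90
  FD 10.3: (19.6,-24.6) -> (19.6,-14.3) [heading=90, draw]
  FD 9.1: (19.6,-14.3) -> (19.6,-5.2) [heading=90, draw]
  FD 5.2: (19.6,-5.2) -> (19.6,0) [heading=90, draw]
  -- iteration 4/4 --
  LT 90: heading 90 -> 180
  FD 10.3: (19.6,0) -> (9.3,0) [heading=180, draw]
  FD 9.1: (9.3,0) -> (0.2,0) [heading=180, draw]
  FD 5.2: (0.2,0) -> (-5,0) [heading=180, draw]
]
Final: pos=(-5,0), heading=180, 12 segment(s) drawn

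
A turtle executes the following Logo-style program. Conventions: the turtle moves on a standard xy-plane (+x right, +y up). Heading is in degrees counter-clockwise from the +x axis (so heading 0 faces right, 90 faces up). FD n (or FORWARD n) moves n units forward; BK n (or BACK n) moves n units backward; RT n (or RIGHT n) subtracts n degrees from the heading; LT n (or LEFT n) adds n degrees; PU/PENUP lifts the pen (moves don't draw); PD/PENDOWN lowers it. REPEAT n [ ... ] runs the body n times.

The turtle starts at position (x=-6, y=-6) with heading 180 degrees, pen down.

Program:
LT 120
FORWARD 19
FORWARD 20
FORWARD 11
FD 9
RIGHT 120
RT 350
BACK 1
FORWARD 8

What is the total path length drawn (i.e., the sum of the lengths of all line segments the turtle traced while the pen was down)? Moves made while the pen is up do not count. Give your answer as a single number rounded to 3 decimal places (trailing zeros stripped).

Answer: 68

Derivation:
Executing turtle program step by step:
Start: pos=(-6,-6), heading=180, pen down
LT 120: heading 180 -> 300
FD 19: (-6,-6) -> (3.5,-22.454) [heading=300, draw]
FD 20: (3.5,-22.454) -> (13.5,-39.775) [heading=300, draw]
FD 11: (13.5,-39.775) -> (19,-49.301) [heading=300, draw]
FD 9: (19,-49.301) -> (23.5,-57.095) [heading=300, draw]
RT 120: heading 300 -> 180
RT 350: heading 180 -> 190
BK 1: (23.5,-57.095) -> (24.485,-56.922) [heading=190, draw]
FD 8: (24.485,-56.922) -> (16.606,-58.311) [heading=190, draw]
Final: pos=(16.606,-58.311), heading=190, 6 segment(s) drawn

Segment lengths:
  seg 1: (-6,-6) -> (3.5,-22.454), length = 19
  seg 2: (3.5,-22.454) -> (13.5,-39.775), length = 20
  seg 3: (13.5,-39.775) -> (19,-49.301), length = 11
  seg 4: (19,-49.301) -> (23.5,-57.095), length = 9
  seg 5: (23.5,-57.095) -> (24.485,-56.922), length = 1
  seg 6: (24.485,-56.922) -> (16.606,-58.311), length = 8
Total = 68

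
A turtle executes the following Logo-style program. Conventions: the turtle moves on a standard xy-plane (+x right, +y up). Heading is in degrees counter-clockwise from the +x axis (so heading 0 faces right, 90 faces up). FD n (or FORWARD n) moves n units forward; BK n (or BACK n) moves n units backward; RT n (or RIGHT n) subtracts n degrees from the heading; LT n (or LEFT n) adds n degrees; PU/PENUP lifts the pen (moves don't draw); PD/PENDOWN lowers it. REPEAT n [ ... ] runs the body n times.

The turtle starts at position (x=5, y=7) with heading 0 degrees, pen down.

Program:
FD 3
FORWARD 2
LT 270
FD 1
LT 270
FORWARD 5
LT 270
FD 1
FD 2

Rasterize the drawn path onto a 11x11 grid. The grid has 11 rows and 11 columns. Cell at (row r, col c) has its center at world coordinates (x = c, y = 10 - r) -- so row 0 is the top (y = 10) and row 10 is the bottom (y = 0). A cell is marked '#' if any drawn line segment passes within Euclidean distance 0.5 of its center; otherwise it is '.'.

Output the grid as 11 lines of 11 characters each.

Answer: ...........
.....#.....
.....#.....
.....######
.....######
...........
...........
...........
...........
...........
...........

Derivation:
Segment 0: (5,7) -> (8,7)
Segment 1: (8,7) -> (10,7)
Segment 2: (10,7) -> (10,6)
Segment 3: (10,6) -> (5,6)
Segment 4: (5,6) -> (5,7)
Segment 5: (5,7) -> (5,9)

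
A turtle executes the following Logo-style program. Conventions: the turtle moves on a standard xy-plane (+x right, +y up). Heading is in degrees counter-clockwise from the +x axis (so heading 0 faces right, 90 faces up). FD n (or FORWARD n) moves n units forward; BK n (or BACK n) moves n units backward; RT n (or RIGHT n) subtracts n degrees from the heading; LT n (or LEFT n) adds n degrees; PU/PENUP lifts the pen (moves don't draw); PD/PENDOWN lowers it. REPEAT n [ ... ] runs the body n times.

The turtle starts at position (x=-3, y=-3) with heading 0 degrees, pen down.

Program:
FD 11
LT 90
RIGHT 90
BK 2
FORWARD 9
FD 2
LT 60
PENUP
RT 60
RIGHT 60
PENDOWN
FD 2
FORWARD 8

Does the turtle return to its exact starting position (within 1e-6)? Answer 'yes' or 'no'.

Executing turtle program step by step:
Start: pos=(-3,-3), heading=0, pen down
FD 11: (-3,-3) -> (8,-3) [heading=0, draw]
LT 90: heading 0 -> 90
RT 90: heading 90 -> 0
BK 2: (8,-3) -> (6,-3) [heading=0, draw]
FD 9: (6,-3) -> (15,-3) [heading=0, draw]
FD 2: (15,-3) -> (17,-3) [heading=0, draw]
LT 60: heading 0 -> 60
PU: pen up
RT 60: heading 60 -> 0
RT 60: heading 0 -> 300
PD: pen down
FD 2: (17,-3) -> (18,-4.732) [heading=300, draw]
FD 8: (18,-4.732) -> (22,-11.66) [heading=300, draw]
Final: pos=(22,-11.66), heading=300, 6 segment(s) drawn

Start position: (-3, -3)
Final position: (22, -11.66)
Distance = 26.458; >= 1e-6 -> NOT closed

Answer: no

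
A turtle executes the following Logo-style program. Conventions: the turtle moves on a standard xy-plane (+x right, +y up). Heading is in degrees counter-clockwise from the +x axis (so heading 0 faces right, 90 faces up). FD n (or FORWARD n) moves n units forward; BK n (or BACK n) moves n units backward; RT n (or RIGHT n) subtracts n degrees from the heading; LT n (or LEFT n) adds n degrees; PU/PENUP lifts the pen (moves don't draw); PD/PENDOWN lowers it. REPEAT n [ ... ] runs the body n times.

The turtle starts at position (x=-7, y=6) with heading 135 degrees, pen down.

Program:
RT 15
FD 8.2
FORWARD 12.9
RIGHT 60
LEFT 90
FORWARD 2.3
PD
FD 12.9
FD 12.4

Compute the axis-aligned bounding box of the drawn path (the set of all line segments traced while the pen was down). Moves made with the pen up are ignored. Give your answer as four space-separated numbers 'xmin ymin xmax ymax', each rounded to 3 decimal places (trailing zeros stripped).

Executing turtle program step by step:
Start: pos=(-7,6), heading=135, pen down
RT 15: heading 135 -> 120
FD 8.2: (-7,6) -> (-11.1,13.101) [heading=120, draw]
FD 12.9: (-11.1,13.101) -> (-17.55,24.273) [heading=120, draw]
RT 60: heading 120 -> 60
LT 90: heading 60 -> 150
FD 2.3: (-17.55,24.273) -> (-19.542,25.423) [heading=150, draw]
PD: pen down
FD 12.9: (-19.542,25.423) -> (-30.714,31.873) [heading=150, draw]
FD 12.4: (-30.714,31.873) -> (-41.452,38.073) [heading=150, draw]
Final: pos=(-41.452,38.073), heading=150, 5 segment(s) drawn

Segment endpoints: x in {-41.452, -30.714, -19.542, -17.55, -11.1, -7}, y in {6, 13.101, 24.273, 25.423, 31.873, 38.073}
xmin=-41.452, ymin=6, xmax=-7, ymax=38.073

Answer: -41.452 6 -7 38.073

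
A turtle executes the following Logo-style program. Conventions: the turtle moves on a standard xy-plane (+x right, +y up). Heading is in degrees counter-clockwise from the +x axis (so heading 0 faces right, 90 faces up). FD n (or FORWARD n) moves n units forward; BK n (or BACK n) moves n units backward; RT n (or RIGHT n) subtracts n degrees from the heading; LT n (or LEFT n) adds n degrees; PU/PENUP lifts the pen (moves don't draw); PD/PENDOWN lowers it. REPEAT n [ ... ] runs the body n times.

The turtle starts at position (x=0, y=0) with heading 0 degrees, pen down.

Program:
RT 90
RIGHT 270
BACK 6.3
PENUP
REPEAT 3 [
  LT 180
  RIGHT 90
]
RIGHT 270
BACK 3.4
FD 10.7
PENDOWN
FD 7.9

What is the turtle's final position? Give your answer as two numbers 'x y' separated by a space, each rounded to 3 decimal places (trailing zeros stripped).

Executing turtle program step by step:
Start: pos=(0,0), heading=0, pen down
RT 90: heading 0 -> 270
RT 270: heading 270 -> 0
BK 6.3: (0,0) -> (-6.3,0) [heading=0, draw]
PU: pen up
REPEAT 3 [
  -- iteration 1/3 --
  LT 180: heading 0 -> 180
  RT 90: heading 180 -> 90
  -- iteration 2/3 --
  LT 180: heading 90 -> 270
  RT 90: heading 270 -> 180
  -- iteration 3/3 --
  LT 180: heading 180 -> 0
  RT 90: heading 0 -> 270
]
RT 270: heading 270 -> 0
BK 3.4: (-6.3,0) -> (-9.7,0) [heading=0, move]
FD 10.7: (-9.7,0) -> (1,0) [heading=0, move]
PD: pen down
FD 7.9: (1,0) -> (8.9,0) [heading=0, draw]
Final: pos=(8.9,0), heading=0, 2 segment(s) drawn

Answer: 8.9 0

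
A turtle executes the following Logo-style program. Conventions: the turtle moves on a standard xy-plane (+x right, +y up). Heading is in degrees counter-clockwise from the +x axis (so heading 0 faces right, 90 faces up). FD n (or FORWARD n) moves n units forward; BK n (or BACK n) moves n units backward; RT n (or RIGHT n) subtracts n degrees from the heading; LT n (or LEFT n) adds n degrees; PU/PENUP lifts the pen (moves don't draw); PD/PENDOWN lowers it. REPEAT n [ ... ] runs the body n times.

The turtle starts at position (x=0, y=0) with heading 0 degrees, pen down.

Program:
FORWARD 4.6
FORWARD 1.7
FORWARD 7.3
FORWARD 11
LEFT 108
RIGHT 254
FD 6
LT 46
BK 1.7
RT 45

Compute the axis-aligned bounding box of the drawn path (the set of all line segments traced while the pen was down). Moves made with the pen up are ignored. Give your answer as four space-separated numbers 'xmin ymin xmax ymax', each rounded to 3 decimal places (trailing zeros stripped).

Answer: 0 -3.355 24.6 0

Derivation:
Executing turtle program step by step:
Start: pos=(0,0), heading=0, pen down
FD 4.6: (0,0) -> (4.6,0) [heading=0, draw]
FD 1.7: (4.6,0) -> (6.3,0) [heading=0, draw]
FD 7.3: (6.3,0) -> (13.6,0) [heading=0, draw]
FD 11: (13.6,0) -> (24.6,0) [heading=0, draw]
LT 108: heading 0 -> 108
RT 254: heading 108 -> 214
FD 6: (24.6,0) -> (19.626,-3.355) [heading=214, draw]
LT 46: heading 214 -> 260
BK 1.7: (19.626,-3.355) -> (19.921,-1.681) [heading=260, draw]
RT 45: heading 260 -> 215
Final: pos=(19.921,-1.681), heading=215, 6 segment(s) drawn

Segment endpoints: x in {0, 4.6, 6.3, 13.6, 19.626, 19.921, 24.6}, y in {-3.355, -1.681, 0}
xmin=0, ymin=-3.355, xmax=24.6, ymax=0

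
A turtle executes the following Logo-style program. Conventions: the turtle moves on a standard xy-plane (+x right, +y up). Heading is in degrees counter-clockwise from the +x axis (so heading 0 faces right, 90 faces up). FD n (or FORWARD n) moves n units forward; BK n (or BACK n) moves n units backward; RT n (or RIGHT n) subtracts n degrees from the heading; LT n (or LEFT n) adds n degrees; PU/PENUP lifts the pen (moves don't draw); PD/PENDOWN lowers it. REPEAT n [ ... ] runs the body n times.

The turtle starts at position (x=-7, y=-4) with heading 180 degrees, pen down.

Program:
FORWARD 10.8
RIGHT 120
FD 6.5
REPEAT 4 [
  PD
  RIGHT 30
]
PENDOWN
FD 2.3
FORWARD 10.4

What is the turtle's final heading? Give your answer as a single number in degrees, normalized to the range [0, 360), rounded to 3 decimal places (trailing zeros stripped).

Executing turtle program step by step:
Start: pos=(-7,-4), heading=180, pen down
FD 10.8: (-7,-4) -> (-17.8,-4) [heading=180, draw]
RT 120: heading 180 -> 60
FD 6.5: (-17.8,-4) -> (-14.55,1.629) [heading=60, draw]
REPEAT 4 [
  -- iteration 1/4 --
  PD: pen down
  RT 30: heading 60 -> 30
  -- iteration 2/4 --
  PD: pen down
  RT 30: heading 30 -> 0
  -- iteration 3/4 --
  PD: pen down
  RT 30: heading 0 -> 330
  -- iteration 4/4 --
  PD: pen down
  RT 30: heading 330 -> 300
]
PD: pen down
FD 2.3: (-14.55,1.629) -> (-13.4,-0.363) [heading=300, draw]
FD 10.4: (-13.4,-0.363) -> (-8.2,-9.369) [heading=300, draw]
Final: pos=(-8.2,-9.369), heading=300, 4 segment(s) drawn

Answer: 300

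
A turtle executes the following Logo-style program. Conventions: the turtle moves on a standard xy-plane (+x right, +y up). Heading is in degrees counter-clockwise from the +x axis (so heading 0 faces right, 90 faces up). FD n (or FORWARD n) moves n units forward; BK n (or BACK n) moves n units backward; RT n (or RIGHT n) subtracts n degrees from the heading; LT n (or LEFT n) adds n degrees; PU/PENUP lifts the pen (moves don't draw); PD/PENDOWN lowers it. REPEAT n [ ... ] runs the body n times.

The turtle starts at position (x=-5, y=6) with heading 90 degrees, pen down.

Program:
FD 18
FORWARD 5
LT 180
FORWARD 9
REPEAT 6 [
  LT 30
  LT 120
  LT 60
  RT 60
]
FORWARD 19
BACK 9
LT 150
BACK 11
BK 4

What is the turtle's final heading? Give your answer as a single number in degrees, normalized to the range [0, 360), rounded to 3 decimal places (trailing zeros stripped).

Executing turtle program step by step:
Start: pos=(-5,6), heading=90, pen down
FD 18: (-5,6) -> (-5,24) [heading=90, draw]
FD 5: (-5,24) -> (-5,29) [heading=90, draw]
LT 180: heading 90 -> 270
FD 9: (-5,29) -> (-5,20) [heading=270, draw]
REPEAT 6 [
  -- iteration 1/6 --
  LT 30: heading 270 -> 300
  LT 120: heading 300 -> 60
  LT 60: heading 60 -> 120
  RT 60: heading 120 -> 60
  -- iteration 2/6 --
  LT 30: heading 60 -> 90
  LT 120: heading 90 -> 210
  LT 60: heading 210 -> 270
  RT 60: heading 270 -> 210
  -- iteration 3/6 --
  LT 30: heading 210 -> 240
  LT 120: heading 240 -> 0
  LT 60: heading 0 -> 60
  RT 60: heading 60 -> 0
  -- iteration 4/6 --
  LT 30: heading 0 -> 30
  LT 120: heading 30 -> 150
  LT 60: heading 150 -> 210
  RT 60: heading 210 -> 150
  -- iteration 5/6 --
  LT 30: heading 150 -> 180
  LT 120: heading 180 -> 300
  LT 60: heading 300 -> 0
  RT 60: heading 0 -> 300
  -- iteration 6/6 --
  LT 30: heading 300 -> 330
  LT 120: heading 330 -> 90
  LT 60: heading 90 -> 150
  RT 60: heading 150 -> 90
]
FD 19: (-5,20) -> (-5,39) [heading=90, draw]
BK 9: (-5,39) -> (-5,30) [heading=90, draw]
LT 150: heading 90 -> 240
BK 11: (-5,30) -> (0.5,39.526) [heading=240, draw]
BK 4: (0.5,39.526) -> (2.5,42.99) [heading=240, draw]
Final: pos=(2.5,42.99), heading=240, 7 segment(s) drawn

Answer: 240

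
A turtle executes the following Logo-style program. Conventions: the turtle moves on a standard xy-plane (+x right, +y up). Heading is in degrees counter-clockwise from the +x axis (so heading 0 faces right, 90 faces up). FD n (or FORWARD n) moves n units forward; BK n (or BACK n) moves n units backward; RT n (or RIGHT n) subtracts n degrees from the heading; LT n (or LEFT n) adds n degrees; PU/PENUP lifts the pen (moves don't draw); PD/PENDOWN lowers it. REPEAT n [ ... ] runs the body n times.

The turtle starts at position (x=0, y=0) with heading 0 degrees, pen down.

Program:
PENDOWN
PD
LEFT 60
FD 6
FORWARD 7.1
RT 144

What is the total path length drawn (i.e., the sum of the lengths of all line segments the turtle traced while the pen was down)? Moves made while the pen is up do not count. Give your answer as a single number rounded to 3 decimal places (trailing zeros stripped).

Answer: 13.1

Derivation:
Executing turtle program step by step:
Start: pos=(0,0), heading=0, pen down
PD: pen down
PD: pen down
LT 60: heading 0 -> 60
FD 6: (0,0) -> (3,5.196) [heading=60, draw]
FD 7.1: (3,5.196) -> (6.55,11.345) [heading=60, draw]
RT 144: heading 60 -> 276
Final: pos=(6.55,11.345), heading=276, 2 segment(s) drawn

Segment lengths:
  seg 1: (0,0) -> (3,5.196), length = 6
  seg 2: (3,5.196) -> (6.55,11.345), length = 7.1
Total = 13.1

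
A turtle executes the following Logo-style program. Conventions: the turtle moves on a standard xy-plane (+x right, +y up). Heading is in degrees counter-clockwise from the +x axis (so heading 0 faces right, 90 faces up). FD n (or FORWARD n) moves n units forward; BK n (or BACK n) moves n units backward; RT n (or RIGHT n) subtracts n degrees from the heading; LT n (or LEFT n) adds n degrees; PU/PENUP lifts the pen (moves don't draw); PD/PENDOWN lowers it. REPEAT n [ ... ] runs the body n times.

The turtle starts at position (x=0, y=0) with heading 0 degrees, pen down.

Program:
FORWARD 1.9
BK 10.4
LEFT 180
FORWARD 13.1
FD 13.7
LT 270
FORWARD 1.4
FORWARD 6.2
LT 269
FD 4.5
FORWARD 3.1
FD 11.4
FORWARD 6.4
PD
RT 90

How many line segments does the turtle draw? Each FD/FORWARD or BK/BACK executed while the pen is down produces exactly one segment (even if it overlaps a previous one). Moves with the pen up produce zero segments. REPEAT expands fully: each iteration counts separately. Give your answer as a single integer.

Executing turtle program step by step:
Start: pos=(0,0), heading=0, pen down
FD 1.9: (0,0) -> (1.9,0) [heading=0, draw]
BK 10.4: (1.9,0) -> (-8.5,0) [heading=0, draw]
LT 180: heading 0 -> 180
FD 13.1: (-8.5,0) -> (-21.6,0) [heading=180, draw]
FD 13.7: (-21.6,0) -> (-35.3,0) [heading=180, draw]
LT 270: heading 180 -> 90
FD 1.4: (-35.3,0) -> (-35.3,1.4) [heading=90, draw]
FD 6.2: (-35.3,1.4) -> (-35.3,7.6) [heading=90, draw]
LT 269: heading 90 -> 359
FD 4.5: (-35.3,7.6) -> (-30.801,7.521) [heading=359, draw]
FD 3.1: (-30.801,7.521) -> (-27.701,7.467) [heading=359, draw]
FD 11.4: (-27.701,7.467) -> (-16.303,7.268) [heading=359, draw]
FD 6.4: (-16.303,7.268) -> (-9.904,7.157) [heading=359, draw]
PD: pen down
RT 90: heading 359 -> 269
Final: pos=(-9.904,7.157), heading=269, 10 segment(s) drawn
Segments drawn: 10

Answer: 10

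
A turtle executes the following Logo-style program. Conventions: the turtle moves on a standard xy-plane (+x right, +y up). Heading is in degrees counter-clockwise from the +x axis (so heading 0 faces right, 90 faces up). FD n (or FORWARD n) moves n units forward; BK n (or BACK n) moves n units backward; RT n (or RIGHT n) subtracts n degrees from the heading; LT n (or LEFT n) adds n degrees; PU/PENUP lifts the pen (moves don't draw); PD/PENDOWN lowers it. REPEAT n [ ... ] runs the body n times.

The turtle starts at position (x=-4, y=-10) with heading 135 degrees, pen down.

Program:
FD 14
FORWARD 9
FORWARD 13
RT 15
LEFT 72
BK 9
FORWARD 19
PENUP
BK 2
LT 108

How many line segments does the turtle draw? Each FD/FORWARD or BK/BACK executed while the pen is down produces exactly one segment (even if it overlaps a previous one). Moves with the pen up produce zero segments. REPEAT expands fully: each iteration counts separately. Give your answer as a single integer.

Executing turtle program step by step:
Start: pos=(-4,-10), heading=135, pen down
FD 14: (-4,-10) -> (-13.899,-0.101) [heading=135, draw]
FD 9: (-13.899,-0.101) -> (-20.263,6.263) [heading=135, draw]
FD 13: (-20.263,6.263) -> (-29.456,15.456) [heading=135, draw]
RT 15: heading 135 -> 120
LT 72: heading 120 -> 192
BK 9: (-29.456,15.456) -> (-20.653,17.327) [heading=192, draw]
FD 19: (-20.653,17.327) -> (-39.237,13.377) [heading=192, draw]
PU: pen up
BK 2: (-39.237,13.377) -> (-37.281,13.793) [heading=192, move]
LT 108: heading 192 -> 300
Final: pos=(-37.281,13.793), heading=300, 5 segment(s) drawn
Segments drawn: 5

Answer: 5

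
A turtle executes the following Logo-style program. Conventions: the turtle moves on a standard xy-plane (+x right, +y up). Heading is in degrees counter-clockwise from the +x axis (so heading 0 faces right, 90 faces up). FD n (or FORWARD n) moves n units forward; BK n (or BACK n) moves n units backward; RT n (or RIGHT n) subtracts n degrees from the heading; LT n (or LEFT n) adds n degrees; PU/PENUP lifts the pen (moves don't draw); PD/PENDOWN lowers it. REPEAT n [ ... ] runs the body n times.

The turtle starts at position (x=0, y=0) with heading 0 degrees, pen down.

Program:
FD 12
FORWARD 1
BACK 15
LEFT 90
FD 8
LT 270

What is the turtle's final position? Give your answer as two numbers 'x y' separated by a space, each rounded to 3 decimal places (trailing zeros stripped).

Answer: -2 8

Derivation:
Executing turtle program step by step:
Start: pos=(0,0), heading=0, pen down
FD 12: (0,0) -> (12,0) [heading=0, draw]
FD 1: (12,0) -> (13,0) [heading=0, draw]
BK 15: (13,0) -> (-2,0) [heading=0, draw]
LT 90: heading 0 -> 90
FD 8: (-2,0) -> (-2,8) [heading=90, draw]
LT 270: heading 90 -> 0
Final: pos=(-2,8), heading=0, 4 segment(s) drawn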